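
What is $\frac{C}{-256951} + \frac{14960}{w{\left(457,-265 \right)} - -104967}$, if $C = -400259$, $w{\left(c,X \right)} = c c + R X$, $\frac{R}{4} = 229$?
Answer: $\frac{8073198911}{4565762319} \approx 1.7682$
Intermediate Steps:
$R = 916$ ($R = 4 \cdot 229 = 916$)
$w{\left(c,X \right)} = c^{2} + 916 X$ ($w{\left(c,X \right)} = c c + 916 X = c^{2} + 916 X$)
$\frac{C}{-256951} + \frac{14960}{w{\left(457,-265 \right)} - -104967} = - \frac{400259}{-256951} + \frac{14960}{\left(457^{2} + 916 \left(-265\right)\right) - -104967} = \left(-400259\right) \left(- \frac{1}{256951}\right) + \frac{14960}{\left(208849 - 242740\right) + 104967} = \frac{400259}{256951} + \frac{14960}{-33891 + 104967} = \frac{400259}{256951} + \frac{14960}{71076} = \frac{400259}{256951} + 14960 \cdot \frac{1}{71076} = \frac{400259}{256951} + \frac{3740}{17769} = \frac{8073198911}{4565762319}$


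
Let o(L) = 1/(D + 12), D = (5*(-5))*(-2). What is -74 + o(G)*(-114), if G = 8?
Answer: -2351/31 ≈ -75.839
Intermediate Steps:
D = 50 (D = -25*(-2) = 50)
o(L) = 1/62 (o(L) = 1/(50 + 12) = 1/62)
-74 + o(G)*(-114) = -74 + (1/62)*(-114) = -74 - 57/31 = -2351/31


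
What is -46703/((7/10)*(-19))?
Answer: 467030/133 ≈ 3511.5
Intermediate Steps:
-46703/((7/10)*(-19)) = -46703/(-133/10) = -46703*(-10/133) = 467030/133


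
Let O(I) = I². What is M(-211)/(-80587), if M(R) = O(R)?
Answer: -44521/80587 ≈ -0.55246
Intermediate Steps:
M(R) = R²
M(-211)/(-80587) = (-211)²/(-80587) = 44521*(-1/80587) = -44521/80587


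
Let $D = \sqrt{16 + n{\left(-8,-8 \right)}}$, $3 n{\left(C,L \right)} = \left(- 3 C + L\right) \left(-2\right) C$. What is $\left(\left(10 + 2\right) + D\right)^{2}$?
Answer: $\frac{736}{3} + 32 \sqrt{57} \approx 486.93$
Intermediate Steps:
$n{\left(C,L \right)} = \frac{C \left(- 2 L + 6 C\right)}{3}$ ($n{\left(C,L \right)} = \frac{\left(- 3 C + L\right) \left(-2\right) C}{3} = \frac{\left(L - 3 C\right) \left(-2\right) C}{3} = \frac{\left(- 2 L + 6 C\right) C}{3} = \frac{C \left(- 2 L + 6 C\right)}{3}$)
$D = \frac{4 \sqrt{57}}{3}$ ($D = \sqrt{16 + \frac{2}{3} \left(-8\right) \left(\left(-1\right) \left(-8\right) + 3 \left(-8\right)\right)} = \sqrt{16 + \frac{2}{3} \left(-8\right) \left(8 - 24\right)} = \sqrt{16 + \frac{2}{3} \left(-8\right) \left(-16\right)} = \sqrt{16 + \frac{256}{3}} = \sqrt{\frac{304}{3}} = \frac{4 \sqrt{57}}{3} \approx 10.066$)
$\left(\left(10 + 2\right) + D\right)^{2} = \left(\left(10 + 2\right) + \frac{4 \sqrt{57}}{3}\right)^{2} = \left(12 + \frac{4 \sqrt{57}}{3}\right)^{2}$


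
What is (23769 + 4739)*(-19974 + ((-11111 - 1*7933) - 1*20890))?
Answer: -1707857264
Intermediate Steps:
(23769 + 4739)*(-19974 + ((-11111 - 1*7933) - 1*20890)) = 28508*(-19974 + ((-11111 - 7933) - 20890)) = 28508*(-19974 + (-19044 - 20890)) = 28508*(-19974 - 39934) = 28508*(-59908) = -1707857264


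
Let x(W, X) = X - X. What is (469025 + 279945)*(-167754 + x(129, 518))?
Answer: -125642713380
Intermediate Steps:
x(W, X) = 0
(469025 + 279945)*(-167754 + x(129, 518)) = (469025 + 279945)*(-167754 + 0) = 748970*(-167754) = -125642713380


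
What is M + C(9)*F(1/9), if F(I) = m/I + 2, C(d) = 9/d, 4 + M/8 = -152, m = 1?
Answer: -1237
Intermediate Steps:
M = -1248 (M = -32 + 8*(-152) = -32 - 1216 = -1248)
F(I) = 2 + 1/I (F(I) = 1/I + 2 = 2 + 1/I)
M + C(9)*F(1/9) = -1248 + (9/9)*(2 + 1/(1/9)) = -1248 + (9*(⅑))*(2 + 1/(⅑)) = -1248 + 1*(2 + 9) = -1248 + 1*11 = -1248 + 11 = -1237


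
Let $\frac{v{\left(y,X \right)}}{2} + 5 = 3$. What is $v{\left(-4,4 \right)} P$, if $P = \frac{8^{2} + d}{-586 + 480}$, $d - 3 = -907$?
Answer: $- \frac{1680}{53} \approx -31.698$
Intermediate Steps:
$v{\left(y,X \right)} = -4$ ($v{\left(y,X \right)} = -10 + 2 \cdot 3 = -10 + 6 = -4$)
$d = -904$ ($d = 3 - 907 = -904$)
$P = \frac{420}{53}$ ($P = \frac{8^{2} - 904}{-586 + 480} = \frac{64 - 904}{-106} = \left(-840\right) \left(- \frac{1}{106}\right) = \frac{420}{53} \approx 7.9245$)
$v{\left(-4,4 \right)} P = \left(-4\right) \frac{420}{53} = - \frac{1680}{53}$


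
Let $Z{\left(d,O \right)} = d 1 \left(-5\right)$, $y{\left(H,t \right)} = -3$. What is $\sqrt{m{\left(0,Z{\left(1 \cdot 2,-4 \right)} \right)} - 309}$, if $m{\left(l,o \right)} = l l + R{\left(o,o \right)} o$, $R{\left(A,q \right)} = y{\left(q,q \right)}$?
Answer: $3 i \sqrt{31} \approx 16.703 i$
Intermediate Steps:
$R{\left(A,q \right)} = -3$
$Z{\left(d,O \right)} = - 5 d$ ($Z{\left(d,O \right)} = d \left(-5\right) = - 5 d$)
$m{\left(l,o \right)} = l^{2} - 3 o$ ($m{\left(l,o \right)} = l l - 3 o = l^{2} - 3 o$)
$\sqrt{m{\left(0,Z{\left(1 \cdot 2,-4 \right)} \right)} - 309} = \sqrt{\left(0^{2} - 3 \left(- 5 \cdot 1 \cdot 2\right)\right) - 309} = \sqrt{\left(0 - 3 \left(\left(-5\right) 2\right)\right) - 309} = \sqrt{\left(0 - -30\right) - 309} = \sqrt{\left(0 + 30\right) - 309} = \sqrt{30 - 309} = \sqrt{-279} = 3 i \sqrt{31}$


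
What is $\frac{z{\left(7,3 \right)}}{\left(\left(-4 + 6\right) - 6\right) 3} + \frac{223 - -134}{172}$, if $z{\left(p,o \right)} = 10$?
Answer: $\frac{641}{516} \approx 1.2422$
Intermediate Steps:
$\frac{z{\left(7,3 \right)}}{\left(\left(-4 + 6\right) - 6\right) 3} + \frac{223 - -134}{172} = \frac{10}{\left(\left(-4 + 6\right) - 6\right) 3} + \frac{223 - -134}{172} = \frac{10}{\left(2 - 6\right) 3} + \left(223 + 134\right) \frac{1}{172} = \frac{10}{\left(-4\right) 3} + 357 \cdot \frac{1}{172} = \frac{10}{-12} + \frac{357}{172} = 10 \left(- \frac{1}{12}\right) + \frac{357}{172} = - \frac{5}{6} + \frac{357}{172} = \frac{641}{516}$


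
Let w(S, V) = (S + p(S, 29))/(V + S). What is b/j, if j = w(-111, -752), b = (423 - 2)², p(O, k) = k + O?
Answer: 152958983/193 ≈ 7.9253e+5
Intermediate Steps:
p(O, k) = O + k
b = 177241 (b = 421² = 177241)
w(S, V) = (29 + 2*S)/(S + V) (w(S, V) = (S + (S + 29))/(V + S) = (S + (29 + S))/(S + V) = (29 + 2*S)/(S + V))
j = 193/863 (j = (29 + 2*(-111))/(-111 - 752) = (29 - 222)/(-863) = -1/863*(-193) = 193/863 ≈ 0.22364)
b/j = 177241/(193/863) = 177241*(863/193) = 152958983/193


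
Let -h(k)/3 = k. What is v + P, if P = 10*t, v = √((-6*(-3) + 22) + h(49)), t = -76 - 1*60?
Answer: -1360 + I*√107 ≈ -1360.0 + 10.344*I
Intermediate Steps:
h(k) = -3*k
t = -136 (t = -76 - 60 = -136)
v = I*√107 (v = √((-6*(-3) + 22) - 3*49) = √((18 + 22) - 147) = √(40 - 147) = √(-107) = I*√107 ≈ 10.344*I)
P = -1360 (P = 10*(-136) = -1360)
v + P = I*√107 - 1360 = -1360 + I*√107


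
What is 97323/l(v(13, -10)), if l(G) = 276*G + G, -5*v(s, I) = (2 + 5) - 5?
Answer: -486615/554 ≈ -878.37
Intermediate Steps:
v(s, I) = -⅖ (v(s, I) = -((2 + 5) - 5)/5 = -(7 - 5)/5 = -⅕*2 = -⅖)
l(G) = 277*G
97323/l(v(13, -10)) = 97323/((277*(-⅖))) = 97323/(-554/5) = 97323*(-5/554) = -486615/554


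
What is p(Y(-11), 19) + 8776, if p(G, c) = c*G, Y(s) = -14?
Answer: 8510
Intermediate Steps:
p(G, c) = G*c
p(Y(-11), 19) + 8776 = -14*19 + 8776 = -266 + 8776 = 8510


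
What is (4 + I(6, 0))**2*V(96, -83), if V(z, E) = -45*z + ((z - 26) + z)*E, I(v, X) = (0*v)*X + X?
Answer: -289568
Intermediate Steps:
I(v, X) = X (I(v, X) = 0*X + X = 0 + X = X)
V(z, E) = -45*z + E*(-26 + 2*z) (V(z, E) = -45*z + ((-26 + z) + z)*E = -45*z + (-26 + 2*z)*E = -45*z + E*(-26 + 2*z))
(4 + I(6, 0))**2*V(96, -83) = (4 + 0)**2*(-45*96 - 26*(-83) + 2*(-83)*96) = 4**2*(-4320 + 2158 - 15936) = 16*(-18098) = -289568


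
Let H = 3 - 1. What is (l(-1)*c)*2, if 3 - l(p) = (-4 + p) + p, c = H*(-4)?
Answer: -144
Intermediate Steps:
H = 2
c = -8 (c = 2*(-4) = -8)
l(p) = 7 - 2*p (l(p) = 3 - ((-4 + p) + p) = 3 - (-4 + 2*p) = 3 + (4 - 2*p) = 7 - 2*p)
(l(-1)*c)*2 = ((7 - 2*(-1))*(-8))*2 = ((7 + 2)*(-8))*2 = (9*(-8))*2 = -72*2 = -144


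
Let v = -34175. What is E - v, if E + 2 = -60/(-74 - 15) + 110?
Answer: 3051247/89 ≈ 34284.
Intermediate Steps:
E = 9672/89 (E = -2 + (-60/(-74 - 15) + 110) = -2 + (-60/(-89) + 110) = -2 + (-60*(-1/89) + 110) = -2 + (60/89 + 110) = -2 + 9850/89 = 9672/89 ≈ 108.67)
E - v = 9672/89 - 1*(-34175) = 9672/89 + 34175 = 3051247/89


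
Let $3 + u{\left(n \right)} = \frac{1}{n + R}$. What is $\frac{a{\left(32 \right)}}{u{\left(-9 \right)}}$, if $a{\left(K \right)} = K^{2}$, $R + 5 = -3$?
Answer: $- \frac{4352}{13} \approx -334.77$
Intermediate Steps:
$R = -8$ ($R = -5 - 3 = -8$)
$u{\left(n \right)} = -3 + \frac{1}{-8 + n}$ ($u{\left(n \right)} = -3 + \frac{1}{n - 8} = -3 + \frac{1}{-8 + n}$)
$\frac{a{\left(32 \right)}}{u{\left(-9 \right)}} = \frac{32^{2}}{\frac{1}{-8 - 9} \left(25 - -27\right)} = \frac{1024}{\frac{1}{-17} \left(25 + 27\right)} = \frac{1024}{\left(- \frac{1}{17}\right) 52} = \frac{1024}{- \frac{52}{17}} = 1024 \left(- \frac{17}{52}\right) = - \frac{4352}{13}$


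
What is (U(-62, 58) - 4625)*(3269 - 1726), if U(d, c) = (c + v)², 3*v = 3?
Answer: -1765192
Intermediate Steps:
v = 1 (v = (⅓)*3 = 1)
U(d, c) = (1 + c)² (U(d, c) = (c + 1)² = (1 + c)²)
(U(-62, 58) - 4625)*(3269 - 1726) = ((1 + 58)² - 4625)*(3269 - 1726) = (59² - 4625)*1543 = (3481 - 4625)*1543 = -1144*1543 = -1765192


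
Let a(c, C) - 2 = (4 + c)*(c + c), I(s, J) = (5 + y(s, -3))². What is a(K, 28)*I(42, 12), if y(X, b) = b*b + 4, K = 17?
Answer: 231984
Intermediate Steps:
y(X, b) = 4 + b² (y(X, b) = b² + 4 = 4 + b²)
I(s, J) = 324 (I(s, J) = (5 + (4 + (-3)²))² = (5 + (4 + 9))² = (5 + 13)² = 18² = 324)
a(c, C) = 2 + 2*c*(4 + c) (a(c, C) = 2 + (4 + c)*(c + c) = 2 + (4 + c)*(2*c) = 2 + 2*c*(4 + c))
a(K, 28)*I(42, 12) = (2 + 2*17² + 8*17)*324 = (2 + 2*289 + 136)*324 = (2 + 578 + 136)*324 = 716*324 = 231984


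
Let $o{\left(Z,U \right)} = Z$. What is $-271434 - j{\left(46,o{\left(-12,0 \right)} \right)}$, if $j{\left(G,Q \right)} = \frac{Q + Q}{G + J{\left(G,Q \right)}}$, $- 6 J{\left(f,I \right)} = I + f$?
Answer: $- \frac{32843442}{121} \approx -2.7143 \cdot 10^{5}$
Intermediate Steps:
$J{\left(f,I \right)} = - \frac{I}{6} - \frac{f}{6}$ ($J{\left(f,I \right)} = - \frac{I + f}{6} = - \frac{I}{6} - \frac{f}{6}$)
$j{\left(G,Q \right)} = \frac{2 Q}{- \frac{Q}{6} + \frac{5 G}{6}}$ ($j{\left(G,Q \right)} = \frac{Q + Q}{G - \left(\frac{G}{6} + \frac{Q}{6}\right)} = \frac{2 Q}{G - \left(\frac{G}{6} + \frac{Q}{6}\right)} = \frac{2 Q}{- \frac{Q}{6} + \frac{5 G}{6}}$)
$-271434 - j{\left(46,o{\left(-12,0 \right)} \right)} = -271434 - 12 \left(-12\right) \frac{1}{\left(-1\right) \left(-12\right) + 5 \cdot 46} = -271434 - 12 \left(-12\right) \frac{1}{12 + 230} = -271434 - 12 \left(-12\right) \frac{1}{242} = -271434 - - \frac{72}{121} = -271434 + \frac{72}{121} = - \frac{32843442}{121}$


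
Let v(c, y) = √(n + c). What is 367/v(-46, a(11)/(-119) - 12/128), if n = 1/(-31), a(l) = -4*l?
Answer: -367*I*√44237/1427 ≈ -54.092*I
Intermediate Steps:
n = -1/31 ≈ -0.032258
v(c, y) = √(-1/31 + c)
367/v(-46, a(11)/(-119) - 12/128) = 367/((√(-31 + 961*(-46))/31)) = 367/((√(-31 - 44206)/31)) = 367/((√(-44237)/31)) = 367/(((I*√44237)/31)) = 367/((I*√44237/31)) = 367*(-I*√44237/1427) = -367*I*√44237/1427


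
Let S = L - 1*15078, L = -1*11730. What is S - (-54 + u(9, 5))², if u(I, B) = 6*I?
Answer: -26808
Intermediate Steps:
L = -11730
S = -26808 (S = -11730 - 1*15078 = -11730 - 15078 = -26808)
S - (-54 + u(9, 5))² = -26808 - (-54 + 6*9)² = -26808 - (-54 + 54)² = -26808 - 1*0² = -26808 - 1*0 = -26808 + 0 = -26808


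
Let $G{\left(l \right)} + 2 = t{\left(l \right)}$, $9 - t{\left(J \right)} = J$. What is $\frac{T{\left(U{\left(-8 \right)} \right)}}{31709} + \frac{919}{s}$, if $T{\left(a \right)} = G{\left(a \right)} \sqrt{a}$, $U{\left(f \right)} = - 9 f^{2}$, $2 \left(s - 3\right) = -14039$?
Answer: $- \frac{1838}{14033} + \frac{13992 i}{31709} \approx -0.13098 + 0.44126 i$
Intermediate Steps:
$t{\left(J \right)} = 9 - J$
$s = - \frac{14033}{2}$ ($s = 3 + \frac{1}{2} \left(-14039\right) = 3 - \frac{14039}{2} = - \frac{14033}{2} \approx -7016.5$)
$G{\left(l \right)} = 7 - l$ ($G{\left(l \right)} = -2 - \left(-9 + l\right) = 7 - l$)
$T{\left(a \right)} = \sqrt{a} \left(7 - a\right)$ ($T{\left(a \right)} = \left(7 - a\right) \sqrt{a} = \sqrt{a} \left(7 - a\right)$)
$\frac{T{\left(U{\left(-8 \right)} \right)}}{31709} + \frac{919}{s} = \frac{\sqrt{- 9 \left(-8\right)^{2}} \left(7 - - 9 \left(-8\right)^{2}\right)}{31709} + \frac{919}{- \frac{14033}{2}} = \sqrt{\left(-9\right) 64} \left(7 - \left(-9\right) 64\right) \frac{1}{31709} + 919 \left(- \frac{2}{14033}\right) = \sqrt{-576} \left(7 - -576\right) \frac{1}{31709} - \frac{1838}{14033} = 24 i \left(7 + 576\right) \frac{1}{31709} - \frac{1838}{14033} = 24 i 583 \cdot \frac{1}{31709} - \frac{1838}{14033} = 13992 i \frac{1}{31709} - \frac{1838}{14033} = \frac{13992 i}{31709} - \frac{1838}{14033} = - \frac{1838}{14033} + \frac{13992 i}{31709}$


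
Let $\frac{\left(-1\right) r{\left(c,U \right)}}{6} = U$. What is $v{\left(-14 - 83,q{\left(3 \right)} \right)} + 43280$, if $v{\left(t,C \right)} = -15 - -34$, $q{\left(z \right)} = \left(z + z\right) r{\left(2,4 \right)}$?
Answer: $43299$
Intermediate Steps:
$r{\left(c,U \right)} = - 6 U$
$q{\left(z \right)} = - 48 z$ ($q{\left(z \right)} = \left(z + z\right) \left(\left(-6\right) 4\right) = 2 z \left(-24\right) = - 48 z$)
$v{\left(t,C \right)} = 19$ ($v{\left(t,C \right)} = -15 + 34 = 19$)
$v{\left(-14 - 83,q{\left(3 \right)} \right)} + 43280 = 19 + 43280 = 43299$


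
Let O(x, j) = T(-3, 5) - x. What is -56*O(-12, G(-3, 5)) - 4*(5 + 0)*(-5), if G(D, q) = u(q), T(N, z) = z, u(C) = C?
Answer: -852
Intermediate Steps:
G(D, q) = q
O(x, j) = 5 - x
-56*O(-12, G(-3, 5)) - 4*(5 + 0)*(-5) = -56*(5 - 1*(-12)) - 4*(5 + 0)*(-5) = -56*(5 + 12) - 4*5*(-5) = -56*17 - 20*(-5) = -952 + 100 = -852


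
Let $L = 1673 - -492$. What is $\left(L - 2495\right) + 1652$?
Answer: $1322$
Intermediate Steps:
$L = 2165$ ($L = 1673 + 492 = 2165$)
$\left(L - 2495\right) + 1652 = \left(2165 - 2495\right) + 1652 = -330 + 1652 = 1322$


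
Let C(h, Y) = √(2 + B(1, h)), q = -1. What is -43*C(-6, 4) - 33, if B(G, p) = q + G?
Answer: -33 - 43*√2 ≈ -93.811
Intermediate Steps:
B(G, p) = -1 + G
C(h, Y) = √2 (C(h, Y) = √(2 + (-1 + 1)) = √(2 + 0) = √2)
-43*C(-6, 4) - 33 = -43*√2 - 33 = -33 - 43*√2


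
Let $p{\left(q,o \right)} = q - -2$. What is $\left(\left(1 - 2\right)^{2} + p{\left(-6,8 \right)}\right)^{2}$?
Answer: $9$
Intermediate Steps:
$p{\left(q,o \right)} = 2 + q$ ($p{\left(q,o \right)} = q + 2 = 2 + q$)
$\left(\left(1 - 2\right)^{2} + p{\left(-6,8 \right)}\right)^{2} = \left(\left(1 - 2\right)^{2} + \left(2 - 6\right)\right)^{2} = \left(\left(-1\right)^{2} - 4\right)^{2} = \left(1 - 4\right)^{2} = \left(-3\right)^{2} = 9$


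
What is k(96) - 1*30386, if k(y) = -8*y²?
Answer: -104114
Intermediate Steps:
k(96) - 1*30386 = -8*96² - 1*30386 = -8*9216 - 30386 = -73728 - 30386 = -104114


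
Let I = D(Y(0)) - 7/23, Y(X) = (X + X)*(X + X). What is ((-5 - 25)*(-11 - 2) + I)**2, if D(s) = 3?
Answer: 81577024/529 ≈ 1.5421e+5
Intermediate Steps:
Y(X) = 4*X**2 (Y(X) = (2*X)*(2*X) = 4*X**2)
I = 62/23 (I = 3 - 7/23 = 62/23 ≈ 2.6957)
((-5 - 25)*(-11 - 2) + I)**2 = ((-5 - 25)*(-11 - 2) + 62/23)**2 = (-30*(-13) + 62/23)**2 = (390 + 62/23)**2 = (9032/23)**2 = 81577024/529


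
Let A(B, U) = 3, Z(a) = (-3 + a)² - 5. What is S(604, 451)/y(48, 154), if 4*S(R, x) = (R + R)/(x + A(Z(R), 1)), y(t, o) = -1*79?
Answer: -151/17933 ≈ -0.0084202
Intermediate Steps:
Z(a) = -5 + (-3 + a)²
y(t, o) = -79
S(R, x) = R/(2*(3 + x)) (S(R, x) = ((R + R)/(x + 3))/4 = ((2*R)/(3 + x))/4 = (2*R/(3 + x))/4 = R/(2*(3 + x)))
S(604, 451)/y(48, 154) = ((½)*604/(3 + 451))/(-79) = ((½)*604/454)*(-1/79) = ((½)*604*(1/454))*(-1/79) = (151/227)*(-1/79) = -151/17933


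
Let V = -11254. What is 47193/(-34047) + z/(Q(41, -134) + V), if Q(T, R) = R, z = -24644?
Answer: 49576/63729 ≈ 0.77792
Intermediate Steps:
47193/(-34047) + z/(Q(41, -134) + V) = 47193/(-34047) - 24644/(-134 - 11254) = 47193*(-1/34047) - 24644/(-11388) = -15731/11349 - 24644*(-1/11388) = -15731/11349 + 6161/2847 = 49576/63729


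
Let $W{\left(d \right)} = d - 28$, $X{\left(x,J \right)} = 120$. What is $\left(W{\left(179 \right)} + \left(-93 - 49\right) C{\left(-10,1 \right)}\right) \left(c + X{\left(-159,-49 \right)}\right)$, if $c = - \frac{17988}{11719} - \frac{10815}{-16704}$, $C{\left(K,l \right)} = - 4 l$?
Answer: $\frac{5588252675869}{65251392} \approx 85642.0$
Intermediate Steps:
$W{\left(d \right)} = -28 + d$
$c = - \frac{57910189}{65251392}$ ($c = \left(-17988\right) \frac{1}{11719} - - \frac{3605}{5568} = - \frac{17988}{11719} + \frac{3605}{5568} = - \frac{57910189}{65251392} \approx -0.88749$)
$\left(W{\left(179 \right)} + \left(-93 - 49\right) C{\left(-10,1 \right)}\right) \left(c + X{\left(-159,-49 \right)}\right) = \left(\left(-28 + 179\right) + \left(-93 - 49\right) \left(\left(-4\right) 1\right)\right) \left(- \frac{57910189}{65251392} + 120\right) = \left(151 - -568\right) \frac{7772256851}{65251392} = \left(151 + 568\right) \frac{7772256851}{65251392} = 719 \cdot \frac{7772256851}{65251392} = \frac{5588252675869}{65251392}$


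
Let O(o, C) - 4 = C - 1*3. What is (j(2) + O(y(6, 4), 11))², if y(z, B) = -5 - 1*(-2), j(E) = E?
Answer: 196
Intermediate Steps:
y(z, B) = -3 (y(z, B) = -5 + 2 = -3)
O(o, C) = 1 + C (O(o, C) = 4 + (C - 1*3) = 4 + (C - 3) = 4 + (-3 + C) = 1 + C)
(j(2) + O(y(6, 4), 11))² = (2 + (1 + 11))² = (2 + 12)² = 14² = 196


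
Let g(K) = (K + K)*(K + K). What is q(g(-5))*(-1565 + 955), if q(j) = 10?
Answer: -6100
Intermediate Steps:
g(K) = 4*K**2 (g(K) = (2*K)*(2*K) = 4*K**2)
q(g(-5))*(-1565 + 955) = 10*(-1565 + 955) = 10*(-610) = -6100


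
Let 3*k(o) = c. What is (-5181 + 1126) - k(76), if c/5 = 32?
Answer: -12325/3 ≈ -4108.3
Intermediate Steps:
c = 160 (c = 5*32 = 160)
k(o) = 160/3 (k(o) = (1/3)*160 = 160/3)
(-5181 + 1126) - k(76) = (-5181 + 1126) - 1*160/3 = -4055 - 160/3 = -12325/3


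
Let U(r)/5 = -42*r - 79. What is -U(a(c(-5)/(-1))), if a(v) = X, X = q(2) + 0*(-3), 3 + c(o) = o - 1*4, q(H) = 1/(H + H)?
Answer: 895/2 ≈ 447.50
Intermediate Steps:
q(H) = 1/(2*H)
c(o) = -7 + o (c(o) = -3 + (o - 1*4) = -3 + (o - 4) = -3 + (-4 + o) = -7 + o)
X = 1/4 (X = (1/2)/2 + 0*(-3) = (1/2)*(1/2) + 0 = 1/4 + 0 = 1/4 ≈ 0.25000)
a(v) = 1/4
U(r) = -395 - 210*r (U(r) = 5*(-42*r - 79) = 5*(-79 - 42*r) = -395 - 210*r)
-U(a(c(-5)/(-1))) = -(-395 - 210*1/4) = -(-395 - 105/2) = -1*(-895/2) = 895/2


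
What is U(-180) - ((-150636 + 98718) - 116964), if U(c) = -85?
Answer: 168797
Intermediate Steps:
U(-180) - ((-150636 + 98718) - 116964) = -85 - ((-150636 + 98718) - 116964) = -85 - (-51918 - 116964) = -85 - 1*(-168882) = -85 + 168882 = 168797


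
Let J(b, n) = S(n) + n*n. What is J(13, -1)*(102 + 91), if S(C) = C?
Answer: 0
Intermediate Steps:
J(b, n) = n + n**2 (J(b, n) = n + n*n = n + n**2)
J(13, -1)*(102 + 91) = (-(1 - 1))*(102 + 91) = -1*0*193 = 0*193 = 0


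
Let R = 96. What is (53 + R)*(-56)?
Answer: -8344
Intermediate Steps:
(53 + R)*(-56) = (53 + 96)*(-56) = 149*(-56) = -8344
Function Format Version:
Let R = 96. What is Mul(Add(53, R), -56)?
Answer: -8344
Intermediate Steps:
Mul(Add(53, R), -56) = Mul(Add(53, 96), -56) = Mul(149, -56) = -8344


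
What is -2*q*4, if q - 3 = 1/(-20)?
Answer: -118/5 ≈ -23.600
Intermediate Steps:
q = 59/20 (q = 3 + 1/(-20) = 3 - 1/20 = 59/20 ≈ 2.9500)
-2*q*4 = -2*59/20*4 = -59/10*4 = -118/5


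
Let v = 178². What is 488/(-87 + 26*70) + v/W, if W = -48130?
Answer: -15710466/41704645 ≈ -0.37671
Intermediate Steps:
v = 31684
488/(-87 + 26*70) + v/W = 488/(-87 + 26*70) + 31684/(-48130) = 488/(-87 + 1820) + 31684*(-1/48130) = 488/1733 - 15842/24065 = -15710466/41704645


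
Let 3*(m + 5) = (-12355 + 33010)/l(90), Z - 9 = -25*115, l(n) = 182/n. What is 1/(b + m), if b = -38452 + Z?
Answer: -91/3450568 ≈ -2.6372e-5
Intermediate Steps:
Z = -2866 (Z = 9 - 25*115 = 9 - 2875 = -2866)
b = -41318 (b = -38452 - 2866 = -41318)
m = 309370/91 (m = -5 + ((-12355 + 33010)/((182/90)))/3 = -5 + (20655/((182*(1/90))))/3 = -5 + (20655/(91/45))/3 = -5 + (20655*(45/91))/3 = -5 + (⅓)*(929475/91) = -5 + 309825/91 = 309370/91 ≈ 3399.7)
1/(b + m) = 1/(-41318 + 309370/91) = 1/(-3450568/91) = -91/3450568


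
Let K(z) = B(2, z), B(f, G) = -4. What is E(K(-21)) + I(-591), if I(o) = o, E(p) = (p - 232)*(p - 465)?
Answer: 110093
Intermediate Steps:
K(z) = -4
E(p) = (-465 + p)*(-232 + p) (E(p) = (-232 + p)*(-465 + p) = (-465 + p)*(-232 + p))
E(K(-21)) + I(-591) = (107880 + (-4)**2 - 697*(-4)) - 591 = (107880 + 16 + 2788) - 591 = 110684 - 591 = 110093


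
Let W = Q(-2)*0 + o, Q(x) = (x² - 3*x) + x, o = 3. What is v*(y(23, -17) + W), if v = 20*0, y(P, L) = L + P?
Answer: 0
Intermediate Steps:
Q(x) = x² - 2*x
v = 0
W = 3 (W = -2*(-2 - 2)*0 + 3 = -2*(-4)*0 + 3 = 8*0 + 3 = 0 + 3 = 3)
v*(y(23, -17) + W) = 0*((-17 + 23) + 3) = 0*(6 + 3) = 0*9 = 0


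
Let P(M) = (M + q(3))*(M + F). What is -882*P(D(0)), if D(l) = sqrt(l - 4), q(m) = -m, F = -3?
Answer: -4410 + 10584*I ≈ -4410.0 + 10584.0*I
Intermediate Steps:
D(l) = sqrt(-4 + l)
P(M) = (-3 + M)**2 (P(M) = (M - 1*3)*(M - 3) = (M - 3)*(-3 + M) = (-3 + M)*(-3 + M) = (-3 + M)**2)
-882*P(D(0)) = -882*(9 + (sqrt(-4 + 0))**2 - 6*sqrt(-4 + 0)) = -882*(9 + (sqrt(-4))**2 - 12*I) = -882*(9 + (2*I)**2 - 12*I) = -882*(9 - 4 - 12*I) = -882*(5 - 12*I) = -4410 + 10584*I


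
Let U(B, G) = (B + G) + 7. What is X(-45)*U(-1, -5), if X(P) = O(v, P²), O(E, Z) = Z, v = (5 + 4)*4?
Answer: 2025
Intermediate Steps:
v = 36 (v = 9*4 = 36)
X(P) = P²
U(B, G) = 7 + B + G
X(-45)*U(-1, -5) = (-45)²*(7 - 1 - 5) = 2025*1 = 2025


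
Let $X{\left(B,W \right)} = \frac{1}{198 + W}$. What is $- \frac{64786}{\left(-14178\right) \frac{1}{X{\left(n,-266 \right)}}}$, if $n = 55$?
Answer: $- \frac{32393}{482052} \approx -0.067198$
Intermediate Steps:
$- \frac{64786}{\left(-14178\right) \frac{1}{X{\left(n,-266 \right)}}} = - \frac{64786}{\left(-14178\right) \frac{1}{\frac{1}{198 - 266}}} = - \frac{64786}{\left(-14178\right) \frac{1}{\frac{1}{-68}}} = - \frac{64786}{\left(-14178\right) \frac{1}{- \frac{1}{68}}} = - \frac{64786}{\left(-14178\right) \left(-68\right)} = - \frac{64786}{964104} = \left(-64786\right) \frac{1}{964104} = - \frac{32393}{482052}$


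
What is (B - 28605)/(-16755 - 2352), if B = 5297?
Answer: 23308/19107 ≈ 1.2199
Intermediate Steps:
(B - 28605)/(-16755 - 2352) = (5297 - 28605)/(-16755 - 2352) = -23308/(-19107) = -23308*(-1/19107) = 23308/19107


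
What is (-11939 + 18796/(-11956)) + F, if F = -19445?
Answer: -93811475/2989 ≈ -31386.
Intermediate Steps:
(-11939 + 18796/(-11956)) + F = (-11939 + 18796/(-11956)) - 19445 = (-11939 + 18796*(-1/11956)) - 19445 = (-11939 - 4699/2989) - 19445 = -35690370/2989 - 19445 = -93811475/2989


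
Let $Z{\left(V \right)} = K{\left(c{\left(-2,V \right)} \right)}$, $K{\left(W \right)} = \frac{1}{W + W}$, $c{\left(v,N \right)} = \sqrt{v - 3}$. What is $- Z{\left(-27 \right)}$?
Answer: $\frac{i \sqrt{5}}{10} \approx 0.22361 i$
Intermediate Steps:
$c{\left(v,N \right)} = \sqrt{-3 + v}$
$K{\left(W \right)} = \frac{1}{2 W}$
$Z{\left(V \right)} = - \frac{i \sqrt{5}}{10}$ ($Z{\left(V \right)} = \frac{1}{2 \sqrt{-3 - 2}} = \frac{1}{2 \sqrt{-5}} = \frac{1}{2 i \sqrt{5}} = \frac{\left(- \frac{1}{5}\right) i \sqrt{5}}{2} = - \frac{i \sqrt{5}}{10}$)
$- Z{\left(-27 \right)} = - \frac{\left(-1\right) i \sqrt{5}}{10} = \frac{i \sqrt{5}}{10}$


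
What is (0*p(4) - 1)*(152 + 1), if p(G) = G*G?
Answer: -153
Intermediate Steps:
p(G) = G**2
(0*p(4) - 1)*(152 + 1) = (0*4**2 - 1)*(152 + 1) = (0*16 - 1)*153 = (0 - 1)*153 = -1*153 = -153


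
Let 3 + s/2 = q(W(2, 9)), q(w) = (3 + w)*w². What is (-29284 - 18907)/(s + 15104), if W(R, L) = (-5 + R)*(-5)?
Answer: -48191/23198 ≈ -2.0774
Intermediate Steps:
W(R, L) = 25 - 5*R
q(w) = w²*(3 + w)
s = 8094 (s = -6 + 2*((25 - 5*2)²*(3 + (25 - 5*2))) = -6 + 2*((25 - 10)²*(3 + (25 - 10))) = -6 + 2*(15²*(3 + 15)) = -6 + 2*(225*18) = -6 + 2*4050 = -6 + 8100 = 8094)
(-29284 - 18907)/(s + 15104) = (-29284 - 18907)/(8094 + 15104) = -48191/23198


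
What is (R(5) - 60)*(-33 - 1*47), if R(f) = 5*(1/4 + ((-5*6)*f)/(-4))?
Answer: -10300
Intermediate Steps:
R(f) = 5/4 + 75*f/2 (R(f) = 5*(1*(¼) - 30*f*(-¼)) = 5*(¼ + 15*f/2) = 5/4 + 75*f/2)
(R(5) - 60)*(-33 - 1*47) = ((5/4 + (75/2)*5) - 60)*(-33 - 1*47) = ((5/4 + 375/2) - 60)*(-33 - 47) = (755/4 - 60)*(-80) = (515/4)*(-80) = -10300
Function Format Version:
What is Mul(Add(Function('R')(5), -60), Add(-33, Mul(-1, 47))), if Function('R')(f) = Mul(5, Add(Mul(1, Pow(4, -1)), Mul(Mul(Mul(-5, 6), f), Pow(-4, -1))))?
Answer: -10300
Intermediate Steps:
Function('R')(f) = Add(Rational(5, 4), Mul(Rational(75, 2), f)) (Function('R')(f) = Mul(5, Add(Mul(1, Rational(1, 4)), Mul(Mul(-30, f), Rational(-1, 4)))) = Mul(5, Add(Rational(1, 4), Mul(Rational(15, 2), f))) = Add(Rational(5, 4), Mul(Rational(75, 2), f)))
Mul(Add(Function('R')(5), -60), Add(-33, Mul(-1, 47))) = Mul(Add(Add(Rational(5, 4), Mul(Rational(75, 2), 5)), -60), Add(-33, Mul(-1, 47))) = Mul(Add(Add(Rational(5, 4), Rational(375, 2)), -60), Add(-33, -47)) = Mul(Add(Rational(755, 4), -60), -80) = Mul(Rational(515, 4), -80) = -10300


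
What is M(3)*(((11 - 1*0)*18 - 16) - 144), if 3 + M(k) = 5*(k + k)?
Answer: 1026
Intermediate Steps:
M(k) = -3 + 10*k (M(k) = -3 + 5*(k + k) = -3 + 5*(2*k) = -3 + 10*k)
M(3)*(((11 - 1*0)*18 - 16) - 144) = (-3 + 10*3)*(((11 - 1*0)*18 - 16) - 144) = (-3 + 30)*(((11 + 0)*18 - 16) - 144) = 27*((11*18 - 16) - 144) = 27*((198 - 16) - 144) = 27*(182 - 144) = 27*38 = 1026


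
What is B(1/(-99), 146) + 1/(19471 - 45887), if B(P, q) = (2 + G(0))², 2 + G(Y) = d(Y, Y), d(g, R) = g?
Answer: -1/26416 ≈ -3.7856e-5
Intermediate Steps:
G(Y) = -2 + Y
B(P, q) = 0 (B(P, q) = (2 + (-2 + 0))² = (2 - 2)² = 0² = 0)
B(1/(-99), 146) + 1/(19471 - 45887) = 0 + 1/(19471 - 45887) = 0 + 1/(-26416) = 0 - 1/26416 = -1/26416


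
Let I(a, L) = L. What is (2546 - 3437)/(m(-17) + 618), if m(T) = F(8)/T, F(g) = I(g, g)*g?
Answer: -15147/10442 ≈ -1.4506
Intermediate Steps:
F(g) = g**2 (F(g) = g*g = g**2)
m(T) = 64/T (m(T) = 8**2/T = 64/T)
(2546 - 3437)/(m(-17) + 618) = (2546 - 3437)/(64/(-17) + 618) = -891/(64*(-1/17) + 618) = -891/(-64/17 + 618) = -891/10442/17 = -891*17/10442 = -15147/10442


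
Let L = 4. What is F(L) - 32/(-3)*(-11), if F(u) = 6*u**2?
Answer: -64/3 ≈ -21.333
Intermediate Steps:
F(L) - 32/(-3)*(-11) = 6*4**2 - 32/(-3)*(-11) = 6*16 - 32*(-1/3)*(-11) = 96 + (32/3)*(-11) = 96 - 352/3 = -64/3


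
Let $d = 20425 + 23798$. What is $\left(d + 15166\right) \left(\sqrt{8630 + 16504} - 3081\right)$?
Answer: $-182977509 + 59389 \sqrt{25134} \approx -1.7356 \cdot 10^{8}$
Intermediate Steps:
$d = 44223$
$\left(d + 15166\right) \left(\sqrt{8630 + 16504} - 3081\right) = \left(44223 + 15166\right) \left(\sqrt{8630 + 16504} - 3081\right) = 59389 \left(\sqrt{25134} - 3081\right) = 59389 \left(-3081 + \sqrt{25134}\right) = -182977509 + 59389 \sqrt{25134}$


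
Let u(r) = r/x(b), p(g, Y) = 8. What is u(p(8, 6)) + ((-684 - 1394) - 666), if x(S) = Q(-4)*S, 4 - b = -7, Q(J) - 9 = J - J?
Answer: -271648/99 ≈ -2743.9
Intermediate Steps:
Q(J) = 9 (Q(J) = 9 + (J - J) = 9 + 0 = 9)
b = 11 (b = 4 - 1*(-7) = 4 + 7 = 11)
x(S) = 9*S
u(r) = r/99 (u(r) = r/((9*11)) = r/99)
u(p(8, 6)) + ((-684 - 1394) - 666) = (1/99)*8 + ((-684 - 1394) - 666) = 8/99 + (-2078 - 666) = 8/99 - 2744 = -271648/99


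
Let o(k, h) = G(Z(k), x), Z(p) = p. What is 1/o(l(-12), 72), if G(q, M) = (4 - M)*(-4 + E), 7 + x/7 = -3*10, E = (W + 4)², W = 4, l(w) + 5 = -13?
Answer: 1/15780 ≈ 6.3371e-5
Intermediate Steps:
l(w) = -18 (l(w) = -5 - 13 = -18)
E = 64 (E = (4 + 4)² = 8² = 64)
x = -259 (x = -49 + 7*(-3*10) = -49 + 7*(-30) = -49 - 210 = -259)
G(q, M) = 240 - 60*M (G(q, M) = (4 - M)*(-4 + 64) = (4 - M)*60 = 240 - 60*M)
o(k, h) = 15780 (o(k, h) = 240 - 60*(-259) = 240 + 15540 = 15780)
1/o(l(-12), 72) = 1/15780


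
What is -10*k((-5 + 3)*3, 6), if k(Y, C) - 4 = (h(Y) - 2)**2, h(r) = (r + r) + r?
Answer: -4040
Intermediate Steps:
h(r) = 3*r (h(r) = 2*r + r = 3*r)
k(Y, C) = 4 + (-2 + 3*Y)**2 (k(Y, C) = 4 + (3*Y - 2)**2 = 4 + (-2 + 3*Y)**2)
-10*k((-5 + 3)*3, 6) = -10*(4 + (-2 + 3*((-5 + 3)*3))**2) = -10*(4 + (-2 + 3*(-2*3))**2) = -10*(4 + (-2 + 3*(-6))**2) = -10*(4 + (-2 - 18)**2) = -10*(4 + (-20)**2) = -10*(4 + 400) = -10*404 = -4040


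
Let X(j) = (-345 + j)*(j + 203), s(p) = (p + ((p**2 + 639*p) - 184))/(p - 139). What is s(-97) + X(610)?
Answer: 50897875/236 ≈ 2.1567e+5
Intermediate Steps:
s(p) = (-184 + p**2 + 640*p)/(-139 + p) (s(p) = (p + (-184 + p**2 + 639*p))/(-139 + p) = (-184 + p**2 + 640*p)/(-139 + p))
X(j) = (-345 + j)*(203 + j)
s(-97) + X(610) = (-184 + (-97)**2 + 640*(-97))/(-139 - 97) + (-70035 + 610**2 - 142*610) = (-184 + 9409 - 62080)/(-236) + (-70035 + 372100 - 86620) = -1/236*(-52855) + 215445 = 52855/236 + 215445 = 50897875/236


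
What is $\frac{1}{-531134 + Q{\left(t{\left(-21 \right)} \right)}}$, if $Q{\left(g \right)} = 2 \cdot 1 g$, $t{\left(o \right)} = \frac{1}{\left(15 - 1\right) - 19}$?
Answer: $- \frac{5}{2655672} \approx -1.8828 \cdot 10^{-6}$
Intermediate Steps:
$t{\left(o \right)} = - \frac{1}{5}$ ($t{\left(o \right)} = \frac{1}{\left(15 - 1\right) - 19} = \frac{1}{14 - 19} = \frac{1}{-5} = - \frac{1}{5}$)
$Q{\left(g \right)} = 2 g$
$\frac{1}{-531134 + Q{\left(t{\left(-21 \right)} \right)}} = \frac{1}{-531134 + 2 \left(- \frac{1}{5}\right)} = \frac{1}{-531134 - \frac{2}{5}} = \frac{1}{- \frac{2655672}{5}} = - \frac{5}{2655672}$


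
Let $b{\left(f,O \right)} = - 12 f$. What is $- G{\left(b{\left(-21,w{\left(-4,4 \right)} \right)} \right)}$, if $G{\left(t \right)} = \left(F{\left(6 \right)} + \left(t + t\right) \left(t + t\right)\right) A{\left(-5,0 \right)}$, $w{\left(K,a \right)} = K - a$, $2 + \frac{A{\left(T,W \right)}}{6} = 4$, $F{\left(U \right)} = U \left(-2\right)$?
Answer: $-3048048$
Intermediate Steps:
$F{\left(U \right)} = - 2 U$
$A{\left(T,W \right)} = 12$ ($A{\left(T,W \right)} = -12 + 6 \cdot 4 = -12 + 24 = 12$)
$G{\left(t \right)} = -144 + 48 t^{2}$ ($G{\left(t \right)} = \left(\left(-2\right) 6 + \left(t + t\right) \left(t + t\right)\right) 12 = \left(-12 + 2 t 2 t\right) 12 = \left(-12 + 4 t^{2}\right) 12 = -144 + 48 t^{2}$)
$- G{\left(b{\left(-21,w{\left(-4,4 \right)} \right)} \right)} = - (-144 + 48 \left(\left(-12\right) \left(-21\right)\right)^{2}) = - (-144 + 48 \cdot 252^{2}) = - (-144 + 48 \cdot 63504) = - (-144 + 3048192) = \left(-1\right) 3048048 = -3048048$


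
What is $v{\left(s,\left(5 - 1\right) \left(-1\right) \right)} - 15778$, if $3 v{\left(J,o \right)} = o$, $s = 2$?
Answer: $- \frac{47338}{3} \approx -15779.0$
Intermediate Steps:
$v{\left(J,o \right)} = \frac{o}{3}$
$v{\left(s,\left(5 - 1\right) \left(-1\right) \right)} - 15778 = \frac{\left(5 - 1\right) \left(-1\right)}{3} - 15778 = \frac{4 \left(-1\right)}{3} - 15778 = \frac{1}{3} \left(-4\right) - 15778 = - \frac{4}{3} - 15778 = - \frac{47338}{3}$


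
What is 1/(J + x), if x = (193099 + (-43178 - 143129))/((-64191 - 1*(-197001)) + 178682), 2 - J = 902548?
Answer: -77873/70283962960 ≈ -1.1080e-6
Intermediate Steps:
J = -902546 (J = 2 - 1*902548 = 2 - 902548 = -902546)
x = 1698/77873 (x = (193099 - 186307)/((-64191 + 197001) + 178682) = 6792/(132810 + 178682) = 6792/311492 = 6792*(1/311492) = 1698/77873 ≈ 0.021805)
1/(J + x) = 1/(-902546 + 1698/77873) = 1/(-70283962960/77873) = -77873/70283962960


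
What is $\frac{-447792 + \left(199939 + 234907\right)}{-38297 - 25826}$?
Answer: $\frac{12946}{64123} \approx 0.20189$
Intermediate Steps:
$\frac{-447792 + \left(199939 + 234907\right)}{-38297 - 25826} = \frac{-447792 + 434846}{-64123} = \left(-12946\right) \left(- \frac{1}{64123}\right) = \frac{12946}{64123}$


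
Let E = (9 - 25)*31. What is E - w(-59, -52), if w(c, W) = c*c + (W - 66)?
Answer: -3859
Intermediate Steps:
E = -496 (E = -16*31 = -496)
w(c, W) = -66 + W + c² (w(c, W) = c² + (-66 + W) = -66 + W + c²)
E - w(-59, -52) = -496 - (-66 - 52 + (-59)²) = -496 - (-66 - 52 + 3481) = -496 - 1*3363 = -496 - 3363 = -3859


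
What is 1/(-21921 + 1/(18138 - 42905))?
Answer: -24767/542917408 ≈ -4.5618e-5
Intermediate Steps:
1/(-21921 + 1/(18138 - 42905)) = 1/(-21921 + 1/(-24767)) = 1/(-21921 - 1/24767) = 1/(-542917408/24767) = -24767/542917408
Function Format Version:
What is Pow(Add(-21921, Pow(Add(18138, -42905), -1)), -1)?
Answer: Rational(-24767, 542917408) ≈ -4.5618e-5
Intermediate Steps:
Pow(Add(-21921, Pow(Add(18138, -42905), -1)), -1) = Pow(Add(-21921, Pow(-24767, -1)), -1) = Pow(Add(-21921, Rational(-1, 24767)), -1) = Pow(Rational(-542917408, 24767), -1) = Rational(-24767, 542917408)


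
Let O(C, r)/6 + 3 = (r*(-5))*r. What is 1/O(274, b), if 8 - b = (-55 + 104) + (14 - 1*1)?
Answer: -1/87498 ≈ -1.1429e-5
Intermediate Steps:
b = -54 (b = 8 - ((-55 + 104) + (14 - 1*1)) = 8 - (49 + (14 - 1)) = 8 - (49 + 13) = 8 - 1*62 = 8 - 62 = -54)
O(C, r) = -18 - 30*r² (O(C, r) = -18 + 6*((r*(-5))*r) = -18 + 6*((-5*r)*r) = -18 + 6*(-5*r²) = -18 - 30*r²)
1/O(274, b) = 1/(-18 - 30*(-54)²) = 1/(-18 - 30*2916) = 1/(-18 - 87480) = 1/(-87498) = -1/87498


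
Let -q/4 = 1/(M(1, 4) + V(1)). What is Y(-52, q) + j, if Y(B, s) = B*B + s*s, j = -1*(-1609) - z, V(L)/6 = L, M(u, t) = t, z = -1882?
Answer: 154879/25 ≈ 6195.2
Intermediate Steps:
V(L) = 6*L
q = -2/5 (q = -4/(4 + 6*1) = -4/(4 + 6) = -4/10 = -4*1/10 = -2/5 ≈ -0.40000)
j = 3491 (j = -1*(-1609) - 1*(-1882) = 1609 + 1882 = 3491)
Y(B, s) = B**2 + s**2
Y(-52, q) + j = ((-52)**2 + (-2/5)**2) + 3491 = (2704 + 4/25) + 3491 = 67604/25 + 3491 = 154879/25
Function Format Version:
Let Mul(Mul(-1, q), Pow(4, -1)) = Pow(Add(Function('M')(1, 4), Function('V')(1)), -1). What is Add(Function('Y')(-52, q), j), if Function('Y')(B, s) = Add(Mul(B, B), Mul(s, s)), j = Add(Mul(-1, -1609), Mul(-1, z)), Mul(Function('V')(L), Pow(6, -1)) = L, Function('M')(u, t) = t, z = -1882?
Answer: Rational(154879, 25) ≈ 6195.2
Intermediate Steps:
Function('V')(L) = Mul(6, L)
q = Rational(-2, 5) (q = Mul(-4, Pow(Add(4, Mul(6, 1)), -1)) = Mul(-4, Pow(Add(4, 6), -1)) = Mul(-4, Pow(10, -1)) = Mul(-4, Rational(1, 10)) = Rational(-2, 5) ≈ -0.40000)
j = 3491 (j = Add(Mul(-1, -1609), Mul(-1, -1882)) = Add(1609, 1882) = 3491)
Function('Y')(B, s) = Add(Pow(B, 2), Pow(s, 2))
Add(Function('Y')(-52, q), j) = Add(Add(Pow(-52, 2), Pow(Rational(-2, 5), 2)), 3491) = Add(Add(2704, Rational(4, 25)), 3491) = Add(Rational(67604, 25), 3491) = Rational(154879, 25)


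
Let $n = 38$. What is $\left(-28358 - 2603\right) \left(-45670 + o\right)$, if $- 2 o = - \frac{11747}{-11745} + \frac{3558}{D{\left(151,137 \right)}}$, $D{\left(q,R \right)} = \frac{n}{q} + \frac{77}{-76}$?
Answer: $\frac{30601963772816317}{22808790} \approx 1.3417 \cdot 10^{9}$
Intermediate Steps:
$D{\left(q,R \right)} = - \frac{77}{76} + \frac{38}{q}$ ($D{\left(q,R \right)} = \frac{38}{q} + \frac{77}{-76} = \frac{38}{q} + 77 \left(- \frac{1}{76}\right) = \frac{38}{q} - \frac{77}{76} = - \frac{77}{76} + \frac{38}{q}$)
$o = \frac{53273842103}{22808790}$ ($o = - \frac{- \frac{11747}{-11745} + \frac{3558}{- \frac{77}{76} + \frac{38}{151}}}{2} = - \frac{\left(-11747\right) \left(- \frac{1}{11745}\right) + \frac{3558}{- \frac{77}{76} + 38 \cdot \frac{1}{151}}}{2} = - \frac{\frac{11747}{11745} + \frac{3558}{- \frac{77}{76} + \frac{38}{151}}}{2} = - \frac{\frac{11747}{11745} + \frac{3558}{- \frac{8739}{11476}}}{2} = - \frac{\frac{11747}{11745} + 3558 \left(- \frac{11476}{8739}\right)}{2} = - \frac{\frac{11747}{11745} - \frac{13610536}{2913}}{2} = \left(- \frac{1}{2}\right) \left(- \frac{53273842103}{11404395}\right) = \frac{53273842103}{22808790} \approx 2335.7$)
$\left(-28358 - 2603\right) \left(-45670 + o\right) = \left(-28358 - 2603\right) \left(-45670 + \frac{53273842103}{22808790}\right) = \left(-30961\right) \left(- \frac{988403597197}{22808790}\right) = \frac{30601963772816317}{22808790}$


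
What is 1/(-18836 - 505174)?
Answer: -1/524010 ≈ -1.9084e-6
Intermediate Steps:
1/(-18836 - 505174) = 1/(-524010) = -1/524010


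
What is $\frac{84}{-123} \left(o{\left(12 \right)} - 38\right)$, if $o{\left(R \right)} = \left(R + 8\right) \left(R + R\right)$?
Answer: $- \frac{12376}{41} \approx -301.85$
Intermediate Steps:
$o{\left(R \right)} = 2 R \left(8 + R\right)$ ($o{\left(R \right)} = \left(8 + R\right) 2 R = 2 R \left(8 + R\right)$)
$\frac{84}{-123} \left(o{\left(12 \right)} - 38\right) = \frac{84}{-123} \left(2 \cdot 12 \left(8 + 12\right) - 38\right) = 84 \left(- \frac{1}{123}\right) \left(2 \cdot 12 \cdot 20 - 38\right) = - \frac{28 \left(480 - 38\right)}{41} = \left(- \frac{28}{41}\right) 442 = - \frac{12376}{41}$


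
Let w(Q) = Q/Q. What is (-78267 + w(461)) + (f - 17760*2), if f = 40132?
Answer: -73654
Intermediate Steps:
w(Q) = 1
(-78267 + w(461)) + (f - 17760*2) = (-78267 + 1) + (40132 - 17760*2) = -78266 + (40132 - 35520) = -78266 + 4612 = -73654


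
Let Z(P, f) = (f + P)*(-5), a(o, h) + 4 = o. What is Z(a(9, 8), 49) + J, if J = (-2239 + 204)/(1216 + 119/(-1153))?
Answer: -380867185/1401929 ≈ -271.67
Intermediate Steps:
a(o, h) = -4 + o
Z(P, f) = -5*P - 5*f (Z(P, f) = (P + f)*(-5) = -5*P - 5*f)
J = -2346355/1401929 (J = -2035/(1216 + 119*(-1/1153)) = -2035/(1216 - 119/1153) = -2035/1401929/1153 = -2035*1153/1401929 = -2346355/1401929 ≈ -1.6737)
Z(a(9, 8), 49) + J = (-5*(-4 + 9) - 5*49) - 2346355/1401929 = (-5*5 - 245) - 2346355/1401929 = (-25 - 245) - 2346355/1401929 = -270 - 2346355/1401929 = -380867185/1401929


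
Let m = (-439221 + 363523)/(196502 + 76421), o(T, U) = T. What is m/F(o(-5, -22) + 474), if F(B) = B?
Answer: -10814/18285841 ≈ -0.00059139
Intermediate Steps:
m = -10814/38989 (m = -75698/272923 = -75698*1/272923 = -10814/38989 ≈ -0.27736)
m/F(o(-5, -22) + 474) = -10814/(38989*(-5 + 474)) = -10814/38989/469 = -10814/38989*1/469 = -10814/18285841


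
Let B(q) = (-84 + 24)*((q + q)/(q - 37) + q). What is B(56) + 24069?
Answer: 386751/19 ≈ 20355.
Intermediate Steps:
B(q) = -60*q - 120*q/(-37 + q) (B(q) = -60*((2*q)/(-37 + q) + q) = -60*(2*q/(-37 + q) + q) = -60*(q + 2*q/(-37 + q)) = -60*q - 120*q/(-37 + q))
B(56) + 24069 = 60*56*(35 - 1*56)/(-37 + 56) + 24069 = 60*56*(35 - 56)/19 + 24069 = 60*56*(1/19)*(-21) + 24069 = -70560/19 + 24069 = 386751/19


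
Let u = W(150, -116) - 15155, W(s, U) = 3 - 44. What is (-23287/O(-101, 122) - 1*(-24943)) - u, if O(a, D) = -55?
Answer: 202812/5 ≈ 40562.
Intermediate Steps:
W(s, U) = -41
u = -15196 (u = -41 - 15155 = -15196)
(-23287/O(-101, 122) - 1*(-24943)) - u = (-23287/(-55) - 1*(-24943)) - 1*(-15196) = (-23287*(-1/55) + 24943) + 15196 = (2117/5 + 24943) + 15196 = 126832/5 + 15196 = 202812/5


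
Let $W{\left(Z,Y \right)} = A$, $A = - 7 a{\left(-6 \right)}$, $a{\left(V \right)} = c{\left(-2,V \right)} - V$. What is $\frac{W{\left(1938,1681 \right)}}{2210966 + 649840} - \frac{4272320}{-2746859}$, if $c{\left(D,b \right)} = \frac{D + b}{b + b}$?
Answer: $\frac{18333225754750}{11787346062531} \approx 1.5553$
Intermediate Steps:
$c{\left(D,b \right)} = \frac{D + b}{2 b}$
$a{\left(V \right)} = - V + \frac{-2 + V}{2 V}$ ($a{\left(V \right)} = \frac{-2 + V}{2 V} - V = - V + \frac{-2 + V}{2 V}$)
$A = - \frac{140}{3}$ ($A = - 7 \left(\frac{1}{2} - -6 - \frac{1}{-6}\right) = - 7 \left(\frac{1}{2} + 6 - - \frac{1}{6}\right) = - 7 \left(\frac{1}{2} + 6 + \frac{1}{6}\right) = \left(-7\right) \frac{20}{3} = - \frac{140}{3} \approx -46.667$)
$W{\left(Z,Y \right)} = - \frac{140}{3}$
$\frac{W{\left(1938,1681 \right)}}{2210966 + 649840} - \frac{4272320}{-2746859} = - \frac{140}{3 \left(2210966 + 649840\right)} - \frac{4272320}{-2746859} = - \frac{140}{3 \cdot 2860806} - - \frac{4272320}{2746859} = \left(- \frac{140}{3}\right) \frac{1}{2860806} + \frac{4272320}{2746859} = - \frac{70}{4291209} + \frac{4272320}{2746859} = \frac{18333225754750}{11787346062531}$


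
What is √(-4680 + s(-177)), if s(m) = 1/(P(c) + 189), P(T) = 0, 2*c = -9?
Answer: I*√18574899/63 ≈ 68.411*I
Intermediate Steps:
c = -9/2 (c = (½)*(-9) = -9/2 ≈ -4.5000)
s(m) = 1/189 (s(m) = 1/(0 + 189) = 1/189)
√(-4680 + s(-177)) = √(-4680 + 1/189) = √(-884519/189) = I*√18574899/63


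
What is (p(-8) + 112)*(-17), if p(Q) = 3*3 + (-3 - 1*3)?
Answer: -1955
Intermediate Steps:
p(Q) = 3 (p(Q) = 9 + (-3 - 3) = 9 - 6 = 3)
(p(-8) + 112)*(-17) = (3 + 112)*(-17) = 115*(-17) = -1955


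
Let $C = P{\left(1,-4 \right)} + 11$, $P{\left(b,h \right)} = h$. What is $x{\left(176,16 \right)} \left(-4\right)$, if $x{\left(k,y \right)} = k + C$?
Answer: $-732$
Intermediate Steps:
$C = 7$ ($C = -4 + 11 = 7$)
$x{\left(k,y \right)} = 7 + k$ ($x{\left(k,y \right)} = k + 7 = 7 + k$)
$x{\left(176,16 \right)} \left(-4\right) = \left(7 + 176\right) \left(-4\right) = 183 \left(-4\right) = -732$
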